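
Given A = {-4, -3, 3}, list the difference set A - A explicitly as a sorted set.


A - A = {a - a' : a, a' ∈ A}.
Compute a - a' for each ordered pair (a, a'):
a = -4: -4--4=0, -4--3=-1, -4-3=-7
a = -3: -3--4=1, -3--3=0, -3-3=-6
a = 3: 3--4=7, 3--3=6, 3-3=0
Collecting distinct values (and noting 0 appears from a-a):
A - A = {-7, -6, -1, 0, 1, 6, 7}
|A - A| = 7

A - A = {-7, -6, -1, 0, 1, 6, 7}


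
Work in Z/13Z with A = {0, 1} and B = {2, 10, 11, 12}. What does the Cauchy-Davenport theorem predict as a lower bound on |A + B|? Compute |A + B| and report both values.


Cauchy-Davenport: |A + B| ≥ min(p, |A| + |B| - 1) for A, B nonempty in Z/pZ.
|A| = 2, |B| = 4, p = 13.
CD lower bound = min(13, 2 + 4 - 1) = min(13, 5) = 5.
Compute A + B mod 13 directly:
a = 0: 0+2=2, 0+10=10, 0+11=11, 0+12=12
a = 1: 1+2=3, 1+10=11, 1+11=12, 1+12=0
A + B = {0, 2, 3, 10, 11, 12}, so |A + B| = 6.
Verify: 6 ≥ 5? Yes ✓.

CD lower bound = 5, actual |A + B| = 6.


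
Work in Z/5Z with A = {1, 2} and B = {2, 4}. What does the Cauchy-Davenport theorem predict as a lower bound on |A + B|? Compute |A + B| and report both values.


Cauchy-Davenport: |A + B| ≥ min(p, |A| + |B| - 1) for A, B nonempty in Z/pZ.
|A| = 2, |B| = 2, p = 5.
CD lower bound = min(5, 2 + 2 - 1) = min(5, 3) = 3.
Compute A + B mod 5 directly:
a = 1: 1+2=3, 1+4=0
a = 2: 2+2=4, 2+4=1
A + B = {0, 1, 3, 4}, so |A + B| = 4.
Verify: 4 ≥ 3? Yes ✓.

CD lower bound = 3, actual |A + B| = 4.


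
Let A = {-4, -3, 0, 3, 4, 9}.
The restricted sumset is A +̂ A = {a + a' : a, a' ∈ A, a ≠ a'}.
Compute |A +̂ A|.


Restricted sumset: A +̂ A = {a + a' : a ∈ A, a' ∈ A, a ≠ a'}.
Equivalently, take A + A and drop any sum 2a that is achievable ONLY as a + a for a ∈ A (i.e. sums representable only with equal summands).
Enumerate pairs (a, a') with a < a' (symmetric, so each unordered pair gives one sum; this covers all a ≠ a'):
  -4 + -3 = -7
  -4 + 0 = -4
  -4 + 3 = -1
  -4 + 4 = 0
  -4 + 9 = 5
  -3 + 0 = -3
  -3 + 3 = 0
  -3 + 4 = 1
  -3 + 9 = 6
  0 + 3 = 3
  0 + 4 = 4
  0 + 9 = 9
  3 + 4 = 7
  3 + 9 = 12
  4 + 9 = 13
Collected distinct sums: {-7, -4, -3, -1, 0, 1, 3, 4, 5, 6, 7, 9, 12, 13}
|A +̂ A| = 14
(Reference bound: |A +̂ A| ≥ 2|A| - 3 for |A| ≥ 2, with |A| = 6 giving ≥ 9.)

|A +̂ A| = 14


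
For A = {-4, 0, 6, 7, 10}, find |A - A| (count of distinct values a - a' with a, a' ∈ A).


A - A = {a - a' : a, a' ∈ A}; |A| = 5.
Bounds: 2|A|-1 ≤ |A - A| ≤ |A|² - |A| + 1, i.e. 9 ≤ |A - A| ≤ 21.
Note: 0 ∈ A - A always (from a - a). The set is symmetric: if d ∈ A - A then -d ∈ A - A.
Enumerate nonzero differences d = a - a' with a > a' (then include -d):
Positive differences: {1, 3, 4, 6, 7, 10, 11, 14}
Full difference set: {0} ∪ (positive diffs) ∪ (negative diffs).
|A - A| = 1 + 2·8 = 17 (matches direct enumeration: 17).

|A - A| = 17


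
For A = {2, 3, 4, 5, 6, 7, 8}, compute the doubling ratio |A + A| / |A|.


|A| = 7.
Compute A + A by enumerating all 49 pairs.
A + A = {4, 5, 6, 7, 8, 9, 10, 11, 12, 13, 14, 15, 16}, so |A + A| = 13.
K = |A + A| / |A| = 13/7 (already in lowest terms) ≈ 1.8571.
Reference: AP of size 7 gives K = 13/7 ≈ 1.8571; a fully generic set of size 7 gives K ≈ 4.0000.

|A| = 7, |A + A| = 13, K = 13/7.


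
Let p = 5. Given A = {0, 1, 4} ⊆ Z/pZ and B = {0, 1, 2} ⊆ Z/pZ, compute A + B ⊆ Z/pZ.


Work in Z/5Z: reduce every sum a + b modulo 5.
Enumerate all 9 pairs:
a = 0: 0+0=0, 0+1=1, 0+2=2
a = 1: 1+0=1, 1+1=2, 1+2=3
a = 4: 4+0=4, 4+1=0, 4+2=1
Distinct residues collected: {0, 1, 2, 3, 4}
|A + B| = 5 (out of 5 total residues).

A + B = {0, 1, 2, 3, 4}


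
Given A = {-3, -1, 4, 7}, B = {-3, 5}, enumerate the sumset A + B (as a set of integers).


A + B = {a + b : a ∈ A, b ∈ B}.
Enumerate all |A|·|B| = 4·2 = 8 pairs (a, b) and collect distinct sums.
a = -3: -3+-3=-6, -3+5=2
a = -1: -1+-3=-4, -1+5=4
a = 4: 4+-3=1, 4+5=9
a = 7: 7+-3=4, 7+5=12
Collecting distinct sums: A + B = {-6, -4, 1, 2, 4, 9, 12}
|A + B| = 7

A + B = {-6, -4, 1, 2, 4, 9, 12}


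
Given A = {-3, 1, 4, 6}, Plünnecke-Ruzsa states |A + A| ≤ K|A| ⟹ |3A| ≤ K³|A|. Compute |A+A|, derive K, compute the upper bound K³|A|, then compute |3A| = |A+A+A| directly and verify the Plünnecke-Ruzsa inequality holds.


|A| = 4.
Step 1: Compute A + A by enumerating all 16 pairs.
A + A = {-6, -2, 1, 2, 3, 5, 7, 8, 10, 12}, so |A + A| = 10.
Step 2: Doubling constant K = |A + A|/|A| = 10/4 = 10/4 ≈ 2.5000.
Step 3: Plünnecke-Ruzsa gives |3A| ≤ K³·|A| = (2.5000)³ · 4 ≈ 62.5000.
Step 4: Compute 3A = A + A + A directly by enumerating all triples (a,b,c) ∈ A³; |3A| = 19.
Step 5: Check 19 ≤ 62.5000? Yes ✓.

K = 10/4, Plünnecke-Ruzsa bound K³|A| ≈ 62.5000, |3A| = 19, inequality holds.


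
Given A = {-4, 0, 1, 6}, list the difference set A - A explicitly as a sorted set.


A - A = {a - a' : a, a' ∈ A}.
Compute a - a' for each ordered pair (a, a'):
a = -4: -4--4=0, -4-0=-4, -4-1=-5, -4-6=-10
a = 0: 0--4=4, 0-0=0, 0-1=-1, 0-6=-6
a = 1: 1--4=5, 1-0=1, 1-1=0, 1-6=-5
a = 6: 6--4=10, 6-0=6, 6-1=5, 6-6=0
Collecting distinct values (and noting 0 appears from a-a):
A - A = {-10, -6, -5, -4, -1, 0, 1, 4, 5, 6, 10}
|A - A| = 11

A - A = {-10, -6, -5, -4, -1, 0, 1, 4, 5, 6, 10}


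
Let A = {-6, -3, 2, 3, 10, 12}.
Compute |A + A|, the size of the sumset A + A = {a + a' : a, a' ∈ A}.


A + A = {a + a' : a, a' ∈ A}; |A| = 6.
General bounds: 2|A| - 1 ≤ |A + A| ≤ |A|(|A|+1)/2, i.e. 11 ≤ |A + A| ≤ 21.
Lower bound 2|A|-1 is attained iff A is an arithmetic progression.
Enumerate sums a + a' for a ≤ a' (symmetric, so this suffices):
a = -6: -6+-6=-12, -6+-3=-9, -6+2=-4, -6+3=-3, -6+10=4, -6+12=6
a = -3: -3+-3=-6, -3+2=-1, -3+3=0, -3+10=7, -3+12=9
a = 2: 2+2=4, 2+3=5, 2+10=12, 2+12=14
a = 3: 3+3=6, 3+10=13, 3+12=15
a = 10: 10+10=20, 10+12=22
a = 12: 12+12=24
Distinct sums: {-12, -9, -6, -4, -3, -1, 0, 4, 5, 6, 7, 9, 12, 13, 14, 15, 20, 22, 24}
|A + A| = 19

|A + A| = 19


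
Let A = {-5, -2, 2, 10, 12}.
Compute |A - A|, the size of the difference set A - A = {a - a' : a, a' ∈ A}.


A - A = {a - a' : a, a' ∈ A}; |A| = 5.
Bounds: 2|A|-1 ≤ |A - A| ≤ |A|² - |A| + 1, i.e. 9 ≤ |A - A| ≤ 21.
Note: 0 ∈ A - A always (from a - a). The set is symmetric: if d ∈ A - A then -d ∈ A - A.
Enumerate nonzero differences d = a - a' with a > a' (then include -d):
Positive differences: {2, 3, 4, 7, 8, 10, 12, 14, 15, 17}
Full difference set: {0} ∪ (positive diffs) ∪ (negative diffs).
|A - A| = 1 + 2·10 = 21 (matches direct enumeration: 21).

|A - A| = 21


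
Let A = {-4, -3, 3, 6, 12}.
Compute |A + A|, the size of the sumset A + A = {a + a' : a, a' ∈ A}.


A + A = {a + a' : a, a' ∈ A}; |A| = 5.
General bounds: 2|A| - 1 ≤ |A + A| ≤ |A|(|A|+1)/2, i.e. 9 ≤ |A + A| ≤ 15.
Lower bound 2|A|-1 is attained iff A is an arithmetic progression.
Enumerate sums a + a' for a ≤ a' (symmetric, so this suffices):
a = -4: -4+-4=-8, -4+-3=-7, -4+3=-1, -4+6=2, -4+12=8
a = -3: -3+-3=-6, -3+3=0, -3+6=3, -3+12=9
a = 3: 3+3=6, 3+6=9, 3+12=15
a = 6: 6+6=12, 6+12=18
a = 12: 12+12=24
Distinct sums: {-8, -7, -6, -1, 0, 2, 3, 6, 8, 9, 12, 15, 18, 24}
|A + A| = 14

|A + A| = 14


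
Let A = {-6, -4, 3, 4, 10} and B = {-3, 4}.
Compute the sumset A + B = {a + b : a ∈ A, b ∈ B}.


A + B = {a + b : a ∈ A, b ∈ B}.
Enumerate all |A|·|B| = 5·2 = 10 pairs (a, b) and collect distinct sums.
a = -6: -6+-3=-9, -6+4=-2
a = -4: -4+-3=-7, -4+4=0
a = 3: 3+-3=0, 3+4=7
a = 4: 4+-3=1, 4+4=8
a = 10: 10+-3=7, 10+4=14
Collecting distinct sums: A + B = {-9, -7, -2, 0, 1, 7, 8, 14}
|A + B| = 8

A + B = {-9, -7, -2, 0, 1, 7, 8, 14}


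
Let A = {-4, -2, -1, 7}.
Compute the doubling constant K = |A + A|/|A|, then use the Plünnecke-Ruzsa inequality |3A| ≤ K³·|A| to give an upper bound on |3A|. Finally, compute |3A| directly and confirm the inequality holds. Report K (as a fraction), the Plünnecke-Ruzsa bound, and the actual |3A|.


|A| = 4.
Step 1: Compute A + A by enumerating all 16 pairs.
A + A = {-8, -6, -5, -4, -3, -2, 3, 5, 6, 14}, so |A + A| = 10.
Step 2: Doubling constant K = |A + A|/|A| = 10/4 = 10/4 ≈ 2.5000.
Step 3: Plünnecke-Ruzsa gives |3A| ≤ K³·|A| = (2.5000)³ · 4 ≈ 62.5000.
Step 4: Compute 3A = A + A + A directly by enumerating all triples (a,b,c) ∈ A³; |3A| = 19.
Step 5: Check 19 ≤ 62.5000? Yes ✓.

K = 10/4, Plünnecke-Ruzsa bound K³|A| ≈ 62.5000, |3A| = 19, inequality holds.


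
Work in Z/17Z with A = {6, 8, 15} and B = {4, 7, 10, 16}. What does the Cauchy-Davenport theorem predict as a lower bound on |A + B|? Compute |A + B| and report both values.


Cauchy-Davenport: |A + B| ≥ min(p, |A| + |B| - 1) for A, B nonempty in Z/pZ.
|A| = 3, |B| = 4, p = 17.
CD lower bound = min(17, 3 + 4 - 1) = min(17, 6) = 6.
Compute A + B mod 17 directly:
a = 6: 6+4=10, 6+7=13, 6+10=16, 6+16=5
a = 8: 8+4=12, 8+7=15, 8+10=1, 8+16=7
a = 15: 15+4=2, 15+7=5, 15+10=8, 15+16=14
A + B = {1, 2, 5, 7, 8, 10, 12, 13, 14, 15, 16}, so |A + B| = 11.
Verify: 11 ≥ 6? Yes ✓.

CD lower bound = 6, actual |A + B| = 11.


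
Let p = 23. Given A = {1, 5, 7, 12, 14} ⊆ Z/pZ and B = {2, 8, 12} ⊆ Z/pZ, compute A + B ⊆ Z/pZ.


Work in Z/23Z: reduce every sum a + b modulo 23.
Enumerate all 15 pairs:
a = 1: 1+2=3, 1+8=9, 1+12=13
a = 5: 5+2=7, 5+8=13, 5+12=17
a = 7: 7+2=9, 7+8=15, 7+12=19
a = 12: 12+2=14, 12+8=20, 12+12=1
a = 14: 14+2=16, 14+8=22, 14+12=3
Distinct residues collected: {1, 3, 7, 9, 13, 14, 15, 16, 17, 19, 20, 22}
|A + B| = 12 (out of 23 total residues).

A + B = {1, 3, 7, 9, 13, 14, 15, 16, 17, 19, 20, 22}


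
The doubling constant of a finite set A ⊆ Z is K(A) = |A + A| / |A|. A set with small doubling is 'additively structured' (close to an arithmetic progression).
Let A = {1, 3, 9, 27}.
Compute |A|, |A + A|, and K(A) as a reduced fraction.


|A| = 4.
Compute A + A by enumerating all 16 pairs.
A + A = {2, 4, 6, 10, 12, 18, 28, 30, 36, 54}, so |A + A| = 10.
K = |A + A| / |A| = 10/4 = 5/2 ≈ 2.5000.
Reference: AP of size 4 gives K = 7/4 ≈ 1.7500; a fully generic set of size 4 gives K ≈ 2.5000.

|A| = 4, |A + A| = 10, K = 10/4 = 5/2.


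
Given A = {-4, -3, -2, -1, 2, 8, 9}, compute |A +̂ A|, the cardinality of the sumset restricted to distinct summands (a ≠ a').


Restricted sumset: A +̂ A = {a + a' : a ∈ A, a' ∈ A, a ≠ a'}.
Equivalently, take A + A and drop any sum 2a that is achievable ONLY as a + a for a ∈ A (i.e. sums representable only with equal summands).
Enumerate pairs (a, a') with a < a' (symmetric, so each unordered pair gives one sum; this covers all a ≠ a'):
  -4 + -3 = -7
  -4 + -2 = -6
  -4 + -1 = -5
  -4 + 2 = -2
  -4 + 8 = 4
  -4 + 9 = 5
  -3 + -2 = -5
  -3 + -1 = -4
  -3 + 2 = -1
  -3 + 8 = 5
  -3 + 9 = 6
  -2 + -1 = -3
  -2 + 2 = 0
  -2 + 8 = 6
  -2 + 9 = 7
  -1 + 2 = 1
  -1 + 8 = 7
  -1 + 9 = 8
  2 + 8 = 10
  2 + 9 = 11
  8 + 9 = 17
Collected distinct sums: {-7, -6, -5, -4, -3, -2, -1, 0, 1, 4, 5, 6, 7, 8, 10, 11, 17}
|A +̂ A| = 17
(Reference bound: |A +̂ A| ≥ 2|A| - 3 for |A| ≥ 2, with |A| = 7 giving ≥ 11.)

|A +̂ A| = 17


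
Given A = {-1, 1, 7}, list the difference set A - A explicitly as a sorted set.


A - A = {a - a' : a, a' ∈ A}.
Compute a - a' for each ordered pair (a, a'):
a = -1: -1--1=0, -1-1=-2, -1-7=-8
a = 1: 1--1=2, 1-1=0, 1-7=-6
a = 7: 7--1=8, 7-1=6, 7-7=0
Collecting distinct values (and noting 0 appears from a-a):
A - A = {-8, -6, -2, 0, 2, 6, 8}
|A - A| = 7

A - A = {-8, -6, -2, 0, 2, 6, 8}


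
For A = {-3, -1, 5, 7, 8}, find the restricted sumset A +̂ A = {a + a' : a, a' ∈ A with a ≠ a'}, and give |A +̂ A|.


Restricted sumset: A +̂ A = {a + a' : a ∈ A, a' ∈ A, a ≠ a'}.
Equivalently, take A + A and drop any sum 2a that is achievable ONLY as a + a for a ∈ A (i.e. sums representable only with equal summands).
Enumerate pairs (a, a') with a < a' (symmetric, so each unordered pair gives one sum; this covers all a ≠ a'):
  -3 + -1 = -4
  -3 + 5 = 2
  -3 + 7 = 4
  -3 + 8 = 5
  -1 + 5 = 4
  -1 + 7 = 6
  -1 + 8 = 7
  5 + 7 = 12
  5 + 8 = 13
  7 + 8 = 15
Collected distinct sums: {-4, 2, 4, 5, 6, 7, 12, 13, 15}
|A +̂ A| = 9
(Reference bound: |A +̂ A| ≥ 2|A| - 3 for |A| ≥ 2, with |A| = 5 giving ≥ 7.)

|A +̂ A| = 9


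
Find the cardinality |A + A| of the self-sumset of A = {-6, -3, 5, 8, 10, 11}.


A + A = {a + a' : a, a' ∈ A}; |A| = 6.
General bounds: 2|A| - 1 ≤ |A + A| ≤ |A|(|A|+1)/2, i.e. 11 ≤ |A + A| ≤ 21.
Lower bound 2|A|-1 is attained iff A is an arithmetic progression.
Enumerate sums a + a' for a ≤ a' (symmetric, so this suffices):
a = -6: -6+-6=-12, -6+-3=-9, -6+5=-1, -6+8=2, -6+10=4, -6+11=5
a = -3: -3+-3=-6, -3+5=2, -3+8=5, -3+10=7, -3+11=8
a = 5: 5+5=10, 5+8=13, 5+10=15, 5+11=16
a = 8: 8+8=16, 8+10=18, 8+11=19
a = 10: 10+10=20, 10+11=21
a = 11: 11+11=22
Distinct sums: {-12, -9, -6, -1, 2, 4, 5, 7, 8, 10, 13, 15, 16, 18, 19, 20, 21, 22}
|A + A| = 18

|A + A| = 18


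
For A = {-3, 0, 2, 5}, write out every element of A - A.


A - A = {a - a' : a, a' ∈ A}.
Compute a - a' for each ordered pair (a, a'):
a = -3: -3--3=0, -3-0=-3, -3-2=-5, -3-5=-8
a = 0: 0--3=3, 0-0=0, 0-2=-2, 0-5=-5
a = 2: 2--3=5, 2-0=2, 2-2=0, 2-5=-3
a = 5: 5--3=8, 5-0=5, 5-2=3, 5-5=0
Collecting distinct values (and noting 0 appears from a-a):
A - A = {-8, -5, -3, -2, 0, 2, 3, 5, 8}
|A - A| = 9

A - A = {-8, -5, -3, -2, 0, 2, 3, 5, 8}


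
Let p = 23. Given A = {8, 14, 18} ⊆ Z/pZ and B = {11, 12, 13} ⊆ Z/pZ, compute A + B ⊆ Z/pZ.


Work in Z/23Z: reduce every sum a + b modulo 23.
Enumerate all 9 pairs:
a = 8: 8+11=19, 8+12=20, 8+13=21
a = 14: 14+11=2, 14+12=3, 14+13=4
a = 18: 18+11=6, 18+12=7, 18+13=8
Distinct residues collected: {2, 3, 4, 6, 7, 8, 19, 20, 21}
|A + B| = 9 (out of 23 total residues).

A + B = {2, 3, 4, 6, 7, 8, 19, 20, 21}


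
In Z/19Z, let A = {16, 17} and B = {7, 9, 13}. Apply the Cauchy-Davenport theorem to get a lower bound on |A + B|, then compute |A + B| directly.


Cauchy-Davenport: |A + B| ≥ min(p, |A| + |B| - 1) for A, B nonempty in Z/pZ.
|A| = 2, |B| = 3, p = 19.
CD lower bound = min(19, 2 + 3 - 1) = min(19, 4) = 4.
Compute A + B mod 19 directly:
a = 16: 16+7=4, 16+9=6, 16+13=10
a = 17: 17+7=5, 17+9=7, 17+13=11
A + B = {4, 5, 6, 7, 10, 11}, so |A + B| = 6.
Verify: 6 ≥ 4? Yes ✓.

CD lower bound = 4, actual |A + B| = 6.


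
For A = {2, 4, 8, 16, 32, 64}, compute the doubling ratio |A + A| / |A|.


|A| = 6.
Compute A + A by enumerating all 36 pairs.
A + A = {4, 6, 8, 10, 12, 16, 18, 20, 24, 32, 34, 36, 40, 48, 64, 66, 68, 72, 80, 96, 128}, so |A + A| = 21.
K = |A + A| / |A| = 21/6 = 7/2 ≈ 3.5000.
Reference: AP of size 6 gives K = 11/6 ≈ 1.8333; a fully generic set of size 6 gives K ≈ 3.5000.

|A| = 6, |A + A| = 21, K = 21/6 = 7/2.


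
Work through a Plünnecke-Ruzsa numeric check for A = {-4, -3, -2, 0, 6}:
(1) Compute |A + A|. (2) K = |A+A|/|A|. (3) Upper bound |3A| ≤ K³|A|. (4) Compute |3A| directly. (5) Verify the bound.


|A| = 5.
Step 1: Compute A + A by enumerating all 25 pairs.
A + A = {-8, -7, -6, -5, -4, -3, -2, 0, 2, 3, 4, 6, 12}, so |A + A| = 13.
Step 2: Doubling constant K = |A + A|/|A| = 13/5 = 13/5 ≈ 2.6000.
Step 3: Plünnecke-Ruzsa gives |3A| ≤ K³·|A| = (2.6000)³ · 5 ≈ 87.8800.
Step 4: Compute 3A = A + A + A directly by enumerating all triples (a,b,c) ∈ A³; |3A| = 23.
Step 5: Check 23 ≤ 87.8800? Yes ✓.

K = 13/5, Plünnecke-Ruzsa bound K³|A| ≈ 87.8800, |3A| = 23, inequality holds.


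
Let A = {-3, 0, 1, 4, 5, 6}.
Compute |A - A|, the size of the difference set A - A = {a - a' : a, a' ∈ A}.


A - A = {a - a' : a, a' ∈ A}; |A| = 6.
Bounds: 2|A|-1 ≤ |A - A| ≤ |A|² - |A| + 1, i.e. 11 ≤ |A - A| ≤ 31.
Note: 0 ∈ A - A always (from a - a). The set is symmetric: if d ∈ A - A then -d ∈ A - A.
Enumerate nonzero differences d = a - a' with a > a' (then include -d):
Positive differences: {1, 2, 3, 4, 5, 6, 7, 8, 9}
Full difference set: {0} ∪ (positive diffs) ∪ (negative diffs).
|A - A| = 1 + 2·9 = 19 (matches direct enumeration: 19).

|A - A| = 19


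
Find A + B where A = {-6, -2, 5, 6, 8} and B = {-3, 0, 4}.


A + B = {a + b : a ∈ A, b ∈ B}.
Enumerate all |A|·|B| = 5·3 = 15 pairs (a, b) and collect distinct sums.
a = -6: -6+-3=-9, -6+0=-6, -6+4=-2
a = -2: -2+-3=-5, -2+0=-2, -2+4=2
a = 5: 5+-3=2, 5+0=5, 5+4=9
a = 6: 6+-3=3, 6+0=6, 6+4=10
a = 8: 8+-3=5, 8+0=8, 8+4=12
Collecting distinct sums: A + B = {-9, -6, -5, -2, 2, 3, 5, 6, 8, 9, 10, 12}
|A + B| = 12

A + B = {-9, -6, -5, -2, 2, 3, 5, 6, 8, 9, 10, 12}


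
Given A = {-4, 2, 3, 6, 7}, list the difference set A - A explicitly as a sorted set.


A - A = {a - a' : a, a' ∈ A}.
Compute a - a' for each ordered pair (a, a'):
a = -4: -4--4=0, -4-2=-6, -4-3=-7, -4-6=-10, -4-7=-11
a = 2: 2--4=6, 2-2=0, 2-3=-1, 2-6=-4, 2-7=-5
a = 3: 3--4=7, 3-2=1, 3-3=0, 3-6=-3, 3-7=-4
a = 6: 6--4=10, 6-2=4, 6-3=3, 6-6=0, 6-7=-1
a = 7: 7--4=11, 7-2=5, 7-3=4, 7-6=1, 7-7=0
Collecting distinct values (and noting 0 appears from a-a):
A - A = {-11, -10, -7, -6, -5, -4, -3, -1, 0, 1, 3, 4, 5, 6, 7, 10, 11}
|A - A| = 17

A - A = {-11, -10, -7, -6, -5, -4, -3, -1, 0, 1, 3, 4, 5, 6, 7, 10, 11}


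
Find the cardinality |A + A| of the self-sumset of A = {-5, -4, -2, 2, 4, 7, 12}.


A + A = {a + a' : a, a' ∈ A}; |A| = 7.
General bounds: 2|A| - 1 ≤ |A + A| ≤ |A|(|A|+1)/2, i.e. 13 ≤ |A + A| ≤ 28.
Lower bound 2|A|-1 is attained iff A is an arithmetic progression.
Enumerate sums a + a' for a ≤ a' (symmetric, so this suffices):
a = -5: -5+-5=-10, -5+-4=-9, -5+-2=-7, -5+2=-3, -5+4=-1, -5+7=2, -5+12=7
a = -4: -4+-4=-8, -4+-2=-6, -4+2=-2, -4+4=0, -4+7=3, -4+12=8
a = -2: -2+-2=-4, -2+2=0, -2+4=2, -2+7=5, -2+12=10
a = 2: 2+2=4, 2+4=6, 2+7=9, 2+12=14
a = 4: 4+4=8, 4+7=11, 4+12=16
a = 7: 7+7=14, 7+12=19
a = 12: 12+12=24
Distinct sums: {-10, -9, -8, -7, -6, -4, -3, -2, -1, 0, 2, 3, 4, 5, 6, 7, 8, 9, 10, 11, 14, 16, 19, 24}
|A + A| = 24

|A + A| = 24


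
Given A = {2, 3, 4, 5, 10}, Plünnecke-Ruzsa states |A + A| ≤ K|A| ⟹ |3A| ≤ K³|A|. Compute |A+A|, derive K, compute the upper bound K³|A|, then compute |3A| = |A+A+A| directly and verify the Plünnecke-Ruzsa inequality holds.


|A| = 5.
Step 1: Compute A + A by enumerating all 25 pairs.
A + A = {4, 5, 6, 7, 8, 9, 10, 12, 13, 14, 15, 20}, so |A + A| = 12.
Step 2: Doubling constant K = |A + A|/|A| = 12/5 = 12/5 ≈ 2.4000.
Step 3: Plünnecke-Ruzsa gives |3A| ≤ K³·|A| = (2.4000)³ · 5 ≈ 69.1200.
Step 4: Compute 3A = A + A + A directly by enumerating all triples (a,b,c) ∈ A³; |3A| = 20.
Step 5: Check 20 ≤ 69.1200? Yes ✓.

K = 12/5, Plünnecke-Ruzsa bound K³|A| ≈ 69.1200, |3A| = 20, inequality holds.


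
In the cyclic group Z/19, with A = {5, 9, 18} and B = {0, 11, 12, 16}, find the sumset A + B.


Work in Z/19Z: reduce every sum a + b modulo 19.
Enumerate all 12 pairs:
a = 5: 5+0=5, 5+11=16, 5+12=17, 5+16=2
a = 9: 9+0=9, 9+11=1, 9+12=2, 9+16=6
a = 18: 18+0=18, 18+11=10, 18+12=11, 18+16=15
Distinct residues collected: {1, 2, 5, 6, 9, 10, 11, 15, 16, 17, 18}
|A + B| = 11 (out of 19 total residues).

A + B = {1, 2, 5, 6, 9, 10, 11, 15, 16, 17, 18}


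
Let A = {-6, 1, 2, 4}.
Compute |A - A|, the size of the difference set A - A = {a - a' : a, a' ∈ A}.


A - A = {a - a' : a, a' ∈ A}; |A| = 4.
Bounds: 2|A|-1 ≤ |A - A| ≤ |A|² - |A| + 1, i.e. 7 ≤ |A - A| ≤ 13.
Note: 0 ∈ A - A always (from a - a). The set is symmetric: if d ∈ A - A then -d ∈ A - A.
Enumerate nonzero differences d = a - a' with a > a' (then include -d):
Positive differences: {1, 2, 3, 7, 8, 10}
Full difference set: {0} ∪ (positive diffs) ∪ (negative diffs).
|A - A| = 1 + 2·6 = 13 (matches direct enumeration: 13).

|A - A| = 13


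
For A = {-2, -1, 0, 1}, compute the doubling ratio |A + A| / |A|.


|A| = 4.
Compute A + A by enumerating all 16 pairs.
A + A = {-4, -3, -2, -1, 0, 1, 2}, so |A + A| = 7.
K = |A + A| / |A| = 7/4 (already in lowest terms) ≈ 1.7500.
Reference: AP of size 4 gives K = 7/4 ≈ 1.7500; a fully generic set of size 4 gives K ≈ 2.5000.

|A| = 4, |A + A| = 7, K = 7/4.


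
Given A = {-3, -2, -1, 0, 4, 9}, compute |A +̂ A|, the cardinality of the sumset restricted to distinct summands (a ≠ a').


Restricted sumset: A +̂ A = {a + a' : a ∈ A, a' ∈ A, a ≠ a'}.
Equivalently, take A + A and drop any sum 2a that is achievable ONLY as a + a for a ∈ A (i.e. sums representable only with equal summands).
Enumerate pairs (a, a') with a < a' (symmetric, so each unordered pair gives one sum; this covers all a ≠ a'):
  -3 + -2 = -5
  -3 + -1 = -4
  -3 + 0 = -3
  -3 + 4 = 1
  -3 + 9 = 6
  -2 + -1 = -3
  -2 + 0 = -2
  -2 + 4 = 2
  -2 + 9 = 7
  -1 + 0 = -1
  -1 + 4 = 3
  -1 + 9 = 8
  0 + 4 = 4
  0 + 9 = 9
  4 + 9 = 13
Collected distinct sums: {-5, -4, -3, -2, -1, 1, 2, 3, 4, 6, 7, 8, 9, 13}
|A +̂ A| = 14
(Reference bound: |A +̂ A| ≥ 2|A| - 3 for |A| ≥ 2, with |A| = 6 giving ≥ 9.)

|A +̂ A| = 14


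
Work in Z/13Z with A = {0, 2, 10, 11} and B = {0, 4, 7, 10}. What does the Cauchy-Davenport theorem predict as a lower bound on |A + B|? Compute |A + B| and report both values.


Cauchy-Davenport: |A + B| ≥ min(p, |A| + |B| - 1) for A, B nonempty in Z/pZ.
|A| = 4, |B| = 4, p = 13.
CD lower bound = min(13, 4 + 4 - 1) = min(13, 7) = 7.
Compute A + B mod 13 directly:
a = 0: 0+0=0, 0+4=4, 0+7=7, 0+10=10
a = 2: 2+0=2, 2+4=6, 2+7=9, 2+10=12
a = 10: 10+0=10, 10+4=1, 10+7=4, 10+10=7
a = 11: 11+0=11, 11+4=2, 11+7=5, 11+10=8
A + B = {0, 1, 2, 4, 5, 6, 7, 8, 9, 10, 11, 12}, so |A + B| = 12.
Verify: 12 ≥ 7? Yes ✓.

CD lower bound = 7, actual |A + B| = 12.


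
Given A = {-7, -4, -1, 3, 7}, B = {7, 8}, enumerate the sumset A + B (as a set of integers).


A + B = {a + b : a ∈ A, b ∈ B}.
Enumerate all |A|·|B| = 5·2 = 10 pairs (a, b) and collect distinct sums.
a = -7: -7+7=0, -7+8=1
a = -4: -4+7=3, -4+8=4
a = -1: -1+7=6, -1+8=7
a = 3: 3+7=10, 3+8=11
a = 7: 7+7=14, 7+8=15
Collecting distinct sums: A + B = {0, 1, 3, 4, 6, 7, 10, 11, 14, 15}
|A + B| = 10

A + B = {0, 1, 3, 4, 6, 7, 10, 11, 14, 15}


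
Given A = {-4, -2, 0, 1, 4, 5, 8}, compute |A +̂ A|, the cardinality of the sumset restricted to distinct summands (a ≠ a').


Restricted sumset: A +̂ A = {a + a' : a ∈ A, a' ∈ A, a ≠ a'}.
Equivalently, take A + A and drop any sum 2a that is achievable ONLY as a + a for a ∈ A (i.e. sums representable only with equal summands).
Enumerate pairs (a, a') with a < a' (symmetric, so each unordered pair gives one sum; this covers all a ≠ a'):
  -4 + -2 = -6
  -4 + 0 = -4
  -4 + 1 = -3
  -4 + 4 = 0
  -4 + 5 = 1
  -4 + 8 = 4
  -2 + 0 = -2
  -2 + 1 = -1
  -2 + 4 = 2
  -2 + 5 = 3
  -2 + 8 = 6
  0 + 1 = 1
  0 + 4 = 4
  0 + 5 = 5
  0 + 8 = 8
  1 + 4 = 5
  1 + 5 = 6
  1 + 8 = 9
  4 + 5 = 9
  4 + 8 = 12
  5 + 8 = 13
Collected distinct sums: {-6, -4, -3, -2, -1, 0, 1, 2, 3, 4, 5, 6, 8, 9, 12, 13}
|A +̂ A| = 16
(Reference bound: |A +̂ A| ≥ 2|A| - 3 for |A| ≥ 2, with |A| = 7 giving ≥ 11.)

|A +̂ A| = 16


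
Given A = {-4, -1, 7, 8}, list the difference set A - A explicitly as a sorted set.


A - A = {a - a' : a, a' ∈ A}.
Compute a - a' for each ordered pair (a, a'):
a = -4: -4--4=0, -4--1=-3, -4-7=-11, -4-8=-12
a = -1: -1--4=3, -1--1=0, -1-7=-8, -1-8=-9
a = 7: 7--4=11, 7--1=8, 7-7=0, 7-8=-1
a = 8: 8--4=12, 8--1=9, 8-7=1, 8-8=0
Collecting distinct values (and noting 0 appears from a-a):
A - A = {-12, -11, -9, -8, -3, -1, 0, 1, 3, 8, 9, 11, 12}
|A - A| = 13

A - A = {-12, -11, -9, -8, -3, -1, 0, 1, 3, 8, 9, 11, 12}


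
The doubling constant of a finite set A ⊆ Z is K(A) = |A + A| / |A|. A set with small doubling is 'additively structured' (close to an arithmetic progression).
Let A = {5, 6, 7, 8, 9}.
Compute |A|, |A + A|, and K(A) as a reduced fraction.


|A| = 5.
Compute A + A by enumerating all 25 pairs.
A + A = {10, 11, 12, 13, 14, 15, 16, 17, 18}, so |A + A| = 9.
K = |A + A| / |A| = 9/5 (already in lowest terms) ≈ 1.8000.
Reference: AP of size 5 gives K = 9/5 ≈ 1.8000; a fully generic set of size 5 gives K ≈ 3.0000.

|A| = 5, |A + A| = 9, K = 9/5.


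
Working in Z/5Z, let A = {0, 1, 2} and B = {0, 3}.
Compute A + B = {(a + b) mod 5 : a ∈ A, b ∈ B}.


Work in Z/5Z: reduce every sum a + b modulo 5.
Enumerate all 6 pairs:
a = 0: 0+0=0, 0+3=3
a = 1: 1+0=1, 1+3=4
a = 2: 2+0=2, 2+3=0
Distinct residues collected: {0, 1, 2, 3, 4}
|A + B| = 5 (out of 5 total residues).

A + B = {0, 1, 2, 3, 4}


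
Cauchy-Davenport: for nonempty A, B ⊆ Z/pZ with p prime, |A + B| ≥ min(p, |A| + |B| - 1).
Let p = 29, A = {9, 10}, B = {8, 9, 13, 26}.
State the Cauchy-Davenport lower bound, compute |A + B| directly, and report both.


Cauchy-Davenport: |A + B| ≥ min(p, |A| + |B| - 1) for A, B nonempty in Z/pZ.
|A| = 2, |B| = 4, p = 29.
CD lower bound = min(29, 2 + 4 - 1) = min(29, 5) = 5.
Compute A + B mod 29 directly:
a = 9: 9+8=17, 9+9=18, 9+13=22, 9+26=6
a = 10: 10+8=18, 10+9=19, 10+13=23, 10+26=7
A + B = {6, 7, 17, 18, 19, 22, 23}, so |A + B| = 7.
Verify: 7 ≥ 5? Yes ✓.

CD lower bound = 5, actual |A + B| = 7.


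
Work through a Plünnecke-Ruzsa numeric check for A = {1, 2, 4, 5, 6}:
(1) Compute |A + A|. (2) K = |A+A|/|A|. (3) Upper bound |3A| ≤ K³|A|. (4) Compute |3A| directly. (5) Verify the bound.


|A| = 5.
Step 1: Compute A + A by enumerating all 25 pairs.
A + A = {2, 3, 4, 5, 6, 7, 8, 9, 10, 11, 12}, so |A + A| = 11.
Step 2: Doubling constant K = |A + A|/|A| = 11/5 = 11/5 ≈ 2.2000.
Step 3: Plünnecke-Ruzsa gives |3A| ≤ K³·|A| = (2.2000)³ · 5 ≈ 53.2400.
Step 4: Compute 3A = A + A + A directly by enumerating all triples (a,b,c) ∈ A³; |3A| = 16.
Step 5: Check 16 ≤ 53.2400? Yes ✓.

K = 11/5, Plünnecke-Ruzsa bound K³|A| ≈ 53.2400, |3A| = 16, inequality holds.


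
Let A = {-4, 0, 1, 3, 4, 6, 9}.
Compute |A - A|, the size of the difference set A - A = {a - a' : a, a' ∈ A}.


A - A = {a - a' : a, a' ∈ A}; |A| = 7.
Bounds: 2|A|-1 ≤ |A - A| ≤ |A|² - |A| + 1, i.e. 13 ≤ |A - A| ≤ 43.
Note: 0 ∈ A - A always (from a - a). The set is symmetric: if d ∈ A - A then -d ∈ A - A.
Enumerate nonzero differences d = a - a' with a > a' (then include -d):
Positive differences: {1, 2, 3, 4, 5, 6, 7, 8, 9, 10, 13}
Full difference set: {0} ∪ (positive diffs) ∪ (negative diffs).
|A - A| = 1 + 2·11 = 23 (matches direct enumeration: 23).

|A - A| = 23


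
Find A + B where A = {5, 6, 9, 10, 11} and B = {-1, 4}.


A + B = {a + b : a ∈ A, b ∈ B}.
Enumerate all |A|·|B| = 5·2 = 10 pairs (a, b) and collect distinct sums.
a = 5: 5+-1=4, 5+4=9
a = 6: 6+-1=5, 6+4=10
a = 9: 9+-1=8, 9+4=13
a = 10: 10+-1=9, 10+4=14
a = 11: 11+-1=10, 11+4=15
Collecting distinct sums: A + B = {4, 5, 8, 9, 10, 13, 14, 15}
|A + B| = 8

A + B = {4, 5, 8, 9, 10, 13, 14, 15}


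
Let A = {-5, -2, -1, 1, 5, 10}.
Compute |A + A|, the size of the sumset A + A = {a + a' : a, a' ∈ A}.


A + A = {a + a' : a, a' ∈ A}; |A| = 6.
General bounds: 2|A| - 1 ≤ |A + A| ≤ |A|(|A|+1)/2, i.e. 11 ≤ |A + A| ≤ 21.
Lower bound 2|A|-1 is attained iff A is an arithmetic progression.
Enumerate sums a + a' for a ≤ a' (symmetric, so this suffices):
a = -5: -5+-5=-10, -5+-2=-7, -5+-1=-6, -5+1=-4, -5+5=0, -5+10=5
a = -2: -2+-2=-4, -2+-1=-3, -2+1=-1, -2+5=3, -2+10=8
a = -1: -1+-1=-2, -1+1=0, -1+5=4, -1+10=9
a = 1: 1+1=2, 1+5=6, 1+10=11
a = 5: 5+5=10, 5+10=15
a = 10: 10+10=20
Distinct sums: {-10, -7, -6, -4, -3, -2, -1, 0, 2, 3, 4, 5, 6, 8, 9, 10, 11, 15, 20}
|A + A| = 19

|A + A| = 19


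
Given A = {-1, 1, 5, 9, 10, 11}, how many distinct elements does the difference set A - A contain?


A - A = {a - a' : a, a' ∈ A}; |A| = 6.
Bounds: 2|A|-1 ≤ |A - A| ≤ |A|² - |A| + 1, i.e. 11 ≤ |A - A| ≤ 31.
Note: 0 ∈ A - A always (from a - a). The set is symmetric: if d ∈ A - A then -d ∈ A - A.
Enumerate nonzero differences d = a - a' with a > a' (then include -d):
Positive differences: {1, 2, 4, 5, 6, 8, 9, 10, 11, 12}
Full difference set: {0} ∪ (positive diffs) ∪ (negative diffs).
|A - A| = 1 + 2·10 = 21 (matches direct enumeration: 21).

|A - A| = 21


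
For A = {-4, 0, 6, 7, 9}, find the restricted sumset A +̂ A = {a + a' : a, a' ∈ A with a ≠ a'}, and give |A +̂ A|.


Restricted sumset: A +̂ A = {a + a' : a ∈ A, a' ∈ A, a ≠ a'}.
Equivalently, take A + A and drop any sum 2a that is achievable ONLY as a + a for a ∈ A (i.e. sums representable only with equal summands).
Enumerate pairs (a, a') with a < a' (symmetric, so each unordered pair gives one sum; this covers all a ≠ a'):
  -4 + 0 = -4
  -4 + 6 = 2
  -4 + 7 = 3
  -4 + 9 = 5
  0 + 6 = 6
  0 + 7 = 7
  0 + 9 = 9
  6 + 7 = 13
  6 + 9 = 15
  7 + 9 = 16
Collected distinct sums: {-4, 2, 3, 5, 6, 7, 9, 13, 15, 16}
|A +̂ A| = 10
(Reference bound: |A +̂ A| ≥ 2|A| - 3 for |A| ≥ 2, with |A| = 5 giving ≥ 7.)

|A +̂ A| = 10


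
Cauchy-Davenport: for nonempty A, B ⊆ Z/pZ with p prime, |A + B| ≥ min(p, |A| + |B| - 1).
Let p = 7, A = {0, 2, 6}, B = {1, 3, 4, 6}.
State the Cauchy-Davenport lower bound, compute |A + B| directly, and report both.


Cauchy-Davenport: |A + B| ≥ min(p, |A| + |B| - 1) for A, B nonempty in Z/pZ.
|A| = 3, |B| = 4, p = 7.
CD lower bound = min(7, 3 + 4 - 1) = min(7, 6) = 6.
Compute A + B mod 7 directly:
a = 0: 0+1=1, 0+3=3, 0+4=4, 0+6=6
a = 2: 2+1=3, 2+3=5, 2+4=6, 2+6=1
a = 6: 6+1=0, 6+3=2, 6+4=3, 6+6=5
A + B = {0, 1, 2, 3, 4, 5, 6}, so |A + B| = 7.
Verify: 7 ≥ 6? Yes ✓.

CD lower bound = 6, actual |A + B| = 7.


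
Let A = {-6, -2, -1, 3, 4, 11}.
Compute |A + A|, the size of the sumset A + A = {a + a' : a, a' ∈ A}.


A + A = {a + a' : a, a' ∈ A}; |A| = 6.
General bounds: 2|A| - 1 ≤ |A + A| ≤ |A|(|A|+1)/2, i.e. 11 ≤ |A + A| ≤ 21.
Lower bound 2|A|-1 is attained iff A is an arithmetic progression.
Enumerate sums a + a' for a ≤ a' (symmetric, so this suffices):
a = -6: -6+-6=-12, -6+-2=-8, -6+-1=-7, -6+3=-3, -6+4=-2, -6+11=5
a = -2: -2+-2=-4, -2+-1=-3, -2+3=1, -2+4=2, -2+11=9
a = -1: -1+-1=-2, -1+3=2, -1+4=3, -1+11=10
a = 3: 3+3=6, 3+4=7, 3+11=14
a = 4: 4+4=8, 4+11=15
a = 11: 11+11=22
Distinct sums: {-12, -8, -7, -4, -3, -2, 1, 2, 3, 5, 6, 7, 8, 9, 10, 14, 15, 22}
|A + A| = 18

|A + A| = 18


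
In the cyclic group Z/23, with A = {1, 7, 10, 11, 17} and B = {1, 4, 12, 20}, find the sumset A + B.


Work in Z/23Z: reduce every sum a + b modulo 23.
Enumerate all 20 pairs:
a = 1: 1+1=2, 1+4=5, 1+12=13, 1+20=21
a = 7: 7+1=8, 7+4=11, 7+12=19, 7+20=4
a = 10: 10+1=11, 10+4=14, 10+12=22, 10+20=7
a = 11: 11+1=12, 11+4=15, 11+12=0, 11+20=8
a = 17: 17+1=18, 17+4=21, 17+12=6, 17+20=14
Distinct residues collected: {0, 2, 4, 5, 6, 7, 8, 11, 12, 13, 14, 15, 18, 19, 21, 22}
|A + B| = 16 (out of 23 total residues).

A + B = {0, 2, 4, 5, 6, 7, 8, 11, 12, 13, 14, 15, 18, 19, 21, 22}


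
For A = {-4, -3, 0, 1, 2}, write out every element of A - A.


A - A = {a - a' : a, a' ∈ A}.
Compute a - a' for each ordered pair (a, a'):
a = -4: -4--4=0, -4--3=-1, -4-0=-4, -4-1=-5, -4-2=-6
a = -3: -3--4=1, -3--3=0, -3-0=-3, -3-1=-4, -3-2=-5
a = 0: 0--4=4, 0--3=3, 0-0=0, 0-1=-1, 0-2=-2
a = 1: 1--4=5, 1--3=4, 1-0=1, 1-1=0, 1-2=-1
a = 2: 2--4=6, 2--3=5, 2-0=2, 2-1=1, 2-2=0
Collecting distinct values (and noting 0 appears from a-a):
A - A = {-6, -5, -4, -3, -2, -1, 0, 1, 2, 3, 4, 5, 6}
|A - A| = 13

A - A = {-6, -5, -4, -3, -2, -1, 0, 1, 2, 3, 4, 5, 6}


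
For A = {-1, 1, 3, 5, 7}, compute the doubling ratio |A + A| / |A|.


|A| = 5.
Compute A + A by enumerating all 25 pairs.
A + A = {-2, 0, 2, 4, 6, 8, 10, 12, 14}, so |A + A| = 9.
K = |A + A| / |A| = 9/5 (already in lowest terms) ≈ 1.8000.
Reference: AP of size 5 gives K = 9/5 ≈ 1.8000; a fully generic set of size 5 gives K ≈ 3.0000.

|A| = 5, |A + A| = 9, K = 9/5.


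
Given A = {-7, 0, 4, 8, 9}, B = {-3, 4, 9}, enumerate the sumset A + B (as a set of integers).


A + B = {a + b : a ∈ A, b ∈ B}.
Enumerate all |A|·|B| = 5·3 = 15 pairs (a, b) and collect distinct sums.
a = -7: -7+-3=-10, -7+4=-3, -7+9=2
a = 0: 0+-3=-3, 0+4=4, 0+9=9
a = 4: 4+-3=1, 4+4=8, 4+9=13
a = 8: 8+-3=5, 8+4=12, 8+9=17
a = 9: 9+-3=6, 9+4=13, 9+9=18
Collecting distinct sums: A + B = {-10, -3, 1, 2, 4, 5, 6, 8, 9, 12, 13, 17, 18}
|A + B| = 13

A + B = {-10, -3, 1, 2, 4, 5, 6, 8, 9, 12, 13, 17, 18}


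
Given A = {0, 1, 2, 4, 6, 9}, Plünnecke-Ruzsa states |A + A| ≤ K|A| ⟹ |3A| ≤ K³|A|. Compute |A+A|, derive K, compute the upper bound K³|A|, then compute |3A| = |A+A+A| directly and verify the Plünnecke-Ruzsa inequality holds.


|A| = 6.
Step 1: Compute A + A by enumerating all 36 pairs.
A + A = {0, 1, 2, 3, 4, 5, 6, 7, 8, 9, 10, 11, 12, 13, 15, 18}, so |A + A| = 16.
Step 2: Doubling constant K = |A + A|/|A| = 16/6 = 16/6 ≈ 2.6667.
Step 3: Plünnecke-Ruzsa gives |3A| ≤ K³·|A| = (2.6667)³ · 6 ≈ 113.7778.
Step 4: Compute 3A = A + A + A directly by enumerating all triples (a,b,c) ∈ A³; |3A| = 25.
Step 5: Check 25 ≤ 113.7778? Yes ✓.

K = 16/6, Plünnecke-Ruzsa bound K³|A| ≈ 113.7778, |3A| = 25, inequality holds.


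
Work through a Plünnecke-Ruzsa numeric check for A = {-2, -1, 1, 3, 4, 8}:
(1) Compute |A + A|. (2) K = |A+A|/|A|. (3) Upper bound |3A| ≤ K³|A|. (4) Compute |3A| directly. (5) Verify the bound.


|A| = 6.
Step 1: Compute A + A by enumerating all 36 pairs.
A + A = {-4, -3, -2, -1, 0, 1, 2, 3, 4, 5, 6, 7, 8, 9, 11, 12, 16}, so |A + A| = 17.
Step 2: Doubling constant K = |A + A|/|A| = 17/6 = 17/6 ≈ 2.8333.
Step 3: Plünnecke-Ruzsa gives |3A| ≤ K³·|A| = (2.8333)³ · 6 ≈ 136.4722.
Step 4: Compute 3A = A + A + A directly by enumerating all triples (a,b,c) ∈ A³; |3A| = 27.
Step 5: Check 27 ≤ 136.4722? Yes ✓.

K = 17/6, Plünnecke-Ruzsa bound K³|A| ≈ 136.4722, |3A| = 27, inequality holds.


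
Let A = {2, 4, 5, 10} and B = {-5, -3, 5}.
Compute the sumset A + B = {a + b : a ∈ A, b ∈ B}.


A + B = {a + b : a ∈ A, b ∈ B}.
Enumerate all |A|·|B| = 4·3 = 12 pairs (a, b) and collect distinct sums.
a = 2: 2+-5=-3, 2+-3=-1, 2+5=7
a = 4: 4+-5=-1, 4+-3=1, 4+5=9
a = 5: 5+-5=0, 5+-3=2, 5+5=10
a = 10: 10+-5=5, 10+-3=7, 10+5=15
Collecting distinct sums: A + B = {-3, -1, 0, 1, 2, 5, 7, 9, 10, 15}
|A + B| = 10

A + B = {-3, -1, 0, 1, 2, 5, 7, 9, 10, 15}


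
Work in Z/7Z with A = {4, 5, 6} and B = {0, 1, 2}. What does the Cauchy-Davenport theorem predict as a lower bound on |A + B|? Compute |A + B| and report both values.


Cauchy-Davenport: |A + B| ≥ min(p, |A| + |B| - 1) for A, B nonempty in Z/pZ.
|A| = 3, |B| = 3, p = 7.
CD lower bound = min(7, 3 + 3 - 1) = min(7, 5) = 5.
Compute A + B mod 7 directly:
a = 4: 4+0=4, 4+1=5, 4+2=6
a = 5: 5+0=5, 5+1=6, 5+2=0
a = 6: 6+0=6, 6+1=0, 6+2=1
A + B = {0, 1, 4, 5, 6}, so |A + B| = 5.
Verify: 5 ≥ 5? Yes ✓.

CD lower bound = 5, actual |A + B| = 5.


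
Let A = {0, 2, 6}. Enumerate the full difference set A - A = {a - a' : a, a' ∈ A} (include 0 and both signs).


A - A = {a - a' : a, a' ∈ A}.
Compute a - a' for each ordered pair (a, a'):
a = 0: 0-0=0, 0-2=-2, 0-6=-6
a = 2: 2-0=2, 2-2=0, 2-6=-4
a = 6: 6-0=6, 6-2=4, 6-6=0
Collecting distinct values (and noting 0 appears from a-a):
A - A = {-6, -4, -2, 0, 2, 4, 6}
|A - A| = 7

A - A = {-6, -4, -2, 0, 2, 4, 6}


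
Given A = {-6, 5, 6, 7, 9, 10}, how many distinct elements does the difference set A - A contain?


A - A = {a - a' : a, a' ∈ A}; |A| = 6.
Bounds: 2|A|-1 ≤ |A - A| ≤ |A|² - |A| + 1, i.e. 11 ≤ |A - A| ≤ 31.
Note: 0 ∈ A - A always (from a - a). The set is symmetric: if d ∈ A - A then -d ∈ A - A.
Enumerate nonzero differences d = a - a' with a > a' (then include -d):
Positive differences: {1, 2, 3, 4, 5, 11, 12, 13, 15, 16}
Full difference set: {0} ∪ (positive diffs) ∪ (negative diffs).
|A - A| = 1 + 2·10 = 21 (matches direct enumeration: 21).

|A - A| = 21


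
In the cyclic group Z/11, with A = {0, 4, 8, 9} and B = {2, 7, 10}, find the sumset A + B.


Work in Z/11Z: reduce every sum a + b modulo 11.
Enumerate all 12 pairs:
a = 0: 0+2=2, 0+7=7, 0+10=10
a = 4: 4+2=6, 4+7=0, 4+10=3
a = 8: 8+2=10, 8+7=4, 8+10=7
a = 9: 9+2=0, 9+7=5, 9+10=8
Distinct residues collected: {0, 2, 3, 4, 5, 6, 7, 8, 10}
|A + B| = 9 (out of 11 total residues).

A + B = {0, 2, 3, 4, 5, 6, 7, 8, 10}


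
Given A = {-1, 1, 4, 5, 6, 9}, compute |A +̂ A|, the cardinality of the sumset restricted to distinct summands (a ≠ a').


Restricted sumset: A +̂ A = {a + a' : a ∈ A, a' ∈ A, a ≠ a'}.
Equivalently, take A + A and drop any sum 2a that is achievable ONLY as a + a for a ∈ A (i.e. sums representable only with equal summands).
Enumerate pairs (a, a') with a < a' (symmetric, so each unordered pair gives one sum; this covers all a ≠ a'):
  -1 + 1 = 0
  -1 + 4 = 3
  -1 + 5 = 4
  -1 + 6 = 5
  -1 + 9 = 8
  1 + 4 = 5
  1 + 5 = 6
  1 + 6 = 7
  1 + 9 = 10
  4 + 5 = 9
  4 + 6 = 10
  4 + 9 = 13
  5 + 6 = 11
  5 + 9 = 14
  6 + 9 = 15
Collected distinct sums: {0, 3, 4, 5, 6, 7, 8, 9, 10, 11, 13, 14, 15}
|A +̂ A| = 13
(Reference bound: |A +̂ A| ≥ 2|A| - 3 for |A| ≥ 2, with |A| = 6 giving ≥ 9.)

|A +̂ A| = 13


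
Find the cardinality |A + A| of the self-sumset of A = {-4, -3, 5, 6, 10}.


A + A = {a + a' : a, a' ∈ A}; |A| = 5.
General bounds: 2|A| - 1 ≤ |A + A| ≤ |A|(|A|+1)/2, i.e. 9 ≤ |A + A| ≤ 15.
Lower bound 2|A|-1 is attained iff A is an arithmetic progression.
Enumerate sums a + a' for a ≤ a' (symmetric, so this suffices):
a = -4: -4+-4=-8, -4+-3=-7, -4+5=1, -4+6=2, -4+10=6
a = -3: -3+-3=-6, -3+5=2, -3+6=3, -3+10=7
a = 5: 5+5=10, 5+6=11, 5+10=15
a = 6: 6+6=12, 6+10=16
a = 10: 10+10=20
Distinct sums: {-8, -7, -6, 1, 2, 3, 6, 7, 10, 11, 12, 15, 16, 20}
|A + A| = 14

|A + A| = 14


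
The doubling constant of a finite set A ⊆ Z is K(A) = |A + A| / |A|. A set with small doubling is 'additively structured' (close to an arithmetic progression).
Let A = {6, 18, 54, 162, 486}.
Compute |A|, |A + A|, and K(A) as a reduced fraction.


|A| = 5.
Compute A + A by enumerating all 25 pairs.
A + A = {12, 24, 36, 60, 72, 108, 168, 180, 216, 324, 492, 504, 540, 648, 972}, so |A + A| = 15.
K = |A + A| / |A| = 15/5 = 3/1 ≈ 3.0000.
Reference: AP of size 5 gives K = 9/5 ≈ 1.8000; a fully generic set of size 5 gives K ≈ 3.0000.

|A| = 5, |A + A| = 15, K = 15/5 = 3/1.


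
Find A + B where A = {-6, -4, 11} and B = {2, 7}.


A + B = {a + b : a ∈ A, b ∈ B}.
Enumerate all |A|·|B| = 3·2 = 6 pairs (a, b) and collect distinct sums.
a = -6: -6+2=-4, -6+7=1
a = -4: -4+2=-2, -4+7=3
a = 11: 11+2=13, 11+7=18
Collecting distinct sums: A + B = {-4, -2, 1, 3, 13, 18}
|A + B| = 6

A + B = {-4, -2, 1, 3, 13, 18}


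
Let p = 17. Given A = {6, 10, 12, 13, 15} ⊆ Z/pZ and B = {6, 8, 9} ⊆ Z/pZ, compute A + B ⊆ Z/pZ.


Work in Z/17Z: reduce every sum a + b modulo 17.
Enumerate all 15 pairs:
a = 6: 6+6=12, 6+8=14, 6+9=15
a = 10: 10+6=16, 10+8=1, 10+9=2
a = 12: 12+6=1, 12+8=3, 12+9=4
a = 13: 13+6=2, 13+8=4, 13+9=5
a = 15: 15+6=4, 15+8=6, 15+9=7
Distinct residues collected: {1, 2, 3, 4, 5, 6, 7, 12, 14, 15, 16}
|A + B| = 11 (out of 17 total residues).

A + B = {1, 2, 3, 4, 5, 6, 7, 12, 14, 15, 16}


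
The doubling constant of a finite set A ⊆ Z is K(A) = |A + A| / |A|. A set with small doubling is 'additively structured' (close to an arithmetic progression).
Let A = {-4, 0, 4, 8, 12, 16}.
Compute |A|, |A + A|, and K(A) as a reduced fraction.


|A| = 6.
Compute A + A by enumerating all 36 pairs.
A + A = {-8, -4, 0, 4, 8, 12, 16, 20, 24, 28, 32}, so |A + A| = 11.
K = |A + A| / |A| = 11/6 (already in lowest terms) ≈ 1.8333.
Reference: AP of size 6 gives K = 11/6 ≈ 1.8333; a fully generic set of size 6 gives K ≈ 3.5000.

|A| = 6, |A + A| = 11, K = 11/6.


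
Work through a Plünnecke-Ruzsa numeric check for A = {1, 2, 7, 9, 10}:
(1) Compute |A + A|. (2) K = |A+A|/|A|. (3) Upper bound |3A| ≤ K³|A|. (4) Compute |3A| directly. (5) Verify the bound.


|A| = 5.
Step 1: Compute A + A by enumerating all 25 pairs.
A + A = {2, 3, 4, 8, 9, 10, 11, 12, 14, 16, 17, 18, 19, 20}, so |A + A| = 14.
Step 2: Doubling constant K = |A + A|/|A| = 14/5 = 14/5 ≈ 2.8000.
Step 3: Plünnecke-Ruzsa gives |3A| ≤ K³·|A| = (2.8000)³ · 5 ≈ 109.7600.
Step 4: Compute 3A = A + A + A directly by enumerating all triples (a,b,c) ∈ A³; |3A| = 26.
Step 5: Check 26 ≤ 109.7600? Yes ✓.

K = 14/5, Plünnecke-Ruzsa bound K³|A| ≈ 109.7600, |3A| = 26, inequality holds.
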